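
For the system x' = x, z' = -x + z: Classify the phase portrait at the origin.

A = [[1,0],[-1,1]]; det(A-λI) = λ^2 - 2λ + 1.
repeated λ = 1 with a single eigenvector.

unstable improper node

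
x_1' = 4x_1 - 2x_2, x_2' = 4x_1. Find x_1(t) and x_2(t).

Coefficient matrix A = [[4, -2], [4, 0]].
Characteristic polynomial det(A - λI) = λ^2 - 4λ + 8 = 0.
Eigenvalues λ = 2 ± 2i (complex conjugate pair).
For λ=2+2i: an eigenvector is (0,1) - i(-1,-1) = (0 + i, 1 + i).
A real fundamental pair from Re and Im of e^((2+2i)t)v: X_1 = e^(2t)(cos(2t)·(0,1) + sin(2t)·(-1,-1)), X_2 = e^(2t)(sin(2t)·(0,1) - cos(2t)·(-1,-1)).
General solution: c_1X_1 + c_2X_2.

x_1(t) = -c_1e^(2t)sin(2t) + c_2e^(2t)cos(2t), x_2(t) = -c_1e^(2t)sin(2t) + c_1e^(2t)cos(2t) + c_2e^(2t)sin(2t) + c_2e^(2t)cos(2t)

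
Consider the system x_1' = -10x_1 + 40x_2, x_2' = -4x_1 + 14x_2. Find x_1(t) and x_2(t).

x_1(t) = -3c_1e^(2t)sin(4t) + c_1e^(2t)cos(4t) + c_2e^(2t)sin(4t) + 3c_2e^(2t)cos(4t), x_2(t) = -c_1e^(2t)sin(4t) + c_2e^(2t)cos(4t)

Coefficient matrix A = [[-10, 40], [-4, 14]].
Characteristic polynomial det(A - λI) = λ^2 - 4λ + 20 = 0.
Eigenvalues λ = 2 ± 4i (complex conjugate pair).
For λ=2+4i: an eigenvector is (1,0) - i(-3,-1) = (1 + 3i, 0 + i).
A real fundamental pair from Re and Im of e^((2+4i)t)v: X_1 = e^(2t)(cos(4t)·(1,0) + sin(4t)·(-3,-1)), X_2 = e^(2t)(sin(4t)·(1,0) - cos(4t)·(-3,-1)).
General solution: c_1X_1 + c_2X_2.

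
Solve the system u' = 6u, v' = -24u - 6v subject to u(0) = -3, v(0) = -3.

u(t) = -3e^(6t), v(t) = 6e^(6t) - 9e^(-6t)

Coefficient matrix A = [[6, 0], [-24, -6]].
Characteristic polynomial det(A - λI) = λ^2 - 36 = 0.
Eigenvalues λ = 6, -6.
For λ=6: (A-λI) row 2 is [-24, -12], so an eigenvector is (-1, 2).
For λ=-6: (A-λI) row 1 is [12, 0], so an eigenvector is (0, 1).
General solution: c_1e^(6t)(-1,2) + c_2e^(-6t)(0,1).
Applying u(0)=-3, v(0)=-3 gives c_1=3, c_2=-9.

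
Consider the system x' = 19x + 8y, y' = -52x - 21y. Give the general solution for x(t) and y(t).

Coefficient matrix A = [[19, 8], [-52, -21]].
Characteristic polynomial det(A - λI) = λ^2 + 2λ + 17 = 0.
Eigenvalues λ = -1 ± 4i (complex conjugate pair).
For λ=-1+4i: an eigenvector is (-1,2) - i(-1,3) = (-1 + i, 2 - 3i).
A real fundamental pair from Re and Im of e^((-1+4i)t)v: X_1 = e^(-t)(cos(4t)·(-1,2) + sin(4t)·(-1,3)), X_2 = e^(-t)(sin(4t)·(-1,2) - cos(4t)·(-1,3)).
General solution: K_1X_1 + K_2X_2.

x(t) = -K_1e^(-t)sin(4t) - K_1e^(-t)cos(4t) - K_2e^(-t)sin(4t) + K_2e^(-t)cos(4t), y(t) = 3K_1e^(-t)sin(4t) + 2K_1e^(-t)cos(4t) + 2K_2e^(-t)sin(4t) - 3K_2e^(-t)cos(4t)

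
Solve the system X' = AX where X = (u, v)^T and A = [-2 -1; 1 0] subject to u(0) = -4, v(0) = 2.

Coefficient matrix A = [[-2, -1], [1, 0]].
Characteristic polynomial det(A - λI) = λ^2 + 2λ + 1 = 0.
Single eigenvalue λ = -1 with algebraic multiplicity 2.
Eigenvector v = (1,-1); generalized eigenvector w with (A-λI)w=v is (-2,1).
General solution: e^(-t)[K_1·v + K_2·(t·v + w)].
Applying u(0)=-4, v(0)=2 gives K_1=0, K_2=2.

u(t) = 2te^(-t) - 4e^(-t), v(t) = -2te^(-t) + 2e^(-t)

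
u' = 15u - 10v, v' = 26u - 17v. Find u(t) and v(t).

u(t) = -2C_1e^(-t)sin(2t) + C_1e^(-t)cos(2t) + C_2e^(-t)sin(2t) + 2C_2e^(-t)cos(2t), v(t) = -3C_1e^(-t)sin(2t) + 2C_1e^(-t)cos(2t) + 2C_2e^(-t)sin(2t) + 3C_2e^(-t)cos(2t)

Coefficient matrix A = [[15, -10], [26, -17]].
Characteristic polynomial det(A - λI) = λ^2 + 2λ + 5 = 0.
Eigenvalues λ = -1 ± 2i (complex conjugate pair).
For λ=-1+2i: an eigenvector is (1,2) - i(-2,-3) = (1 + 2i, 2 + 3i).
A real fundamental pair from Re and Im of e^((-1+2i)t)v: X_1 = e^(-t)(cos(2t)·(1,2) + sin(2t)·(-2,-3)), X_2 = e^(-t)(sin(2t)·(1,2) - cos(2t)·(-2,-3)).
General solution: C_1X_1 + C_2X_2.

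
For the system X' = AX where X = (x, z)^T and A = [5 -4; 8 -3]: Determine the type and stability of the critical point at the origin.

unstable spiral

A = [[5,-4],[8,-3]]; det(A-λI) = λ^2 - 2λ + 17.
λ = 1 ± 4i: positive real part.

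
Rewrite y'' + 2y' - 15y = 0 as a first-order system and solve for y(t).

y(t) = K_1e^(-5t) + K_2e^(3t)

Let x_1 = y, x_2 = y'. Then x_1' = x_2 and x_2' = 15x_1 - 2x_2.
A = [[0,1],[15,-2]]; det(A-λI) = λ^2 + 2λ - 15.
Eigenvalues λ = -5, 3 with eigenvectors (1,-5), (1,3).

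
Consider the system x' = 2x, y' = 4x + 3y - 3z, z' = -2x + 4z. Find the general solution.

x(t) = K_2e^(2t), y(t) = K_1e^(3t) - K_2e^(2t) - 3K_3e^(4t), z(t) = K_2e^(2t) + K_3e^(4t)

Coefficient matrix A = [[2, 0, 0], [4, 3, -3], [-2, 0, 4]].
det(A - λI) = 0 gives eigenvalues λ = 3, 2, 4.
For λ=3: eigenvector (0,1,0).
For λ=2: eigenvector (1,-1,1).
For λ=4: eigenvector (0,-3,1).
General solution: K_1e^(3t)(0,1,0) + K_2e^(2t)(1,-1,1) + K_3e^(4t)(0,-3,1).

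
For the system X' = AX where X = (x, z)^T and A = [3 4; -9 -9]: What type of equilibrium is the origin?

stable improper node

A = [[3,4],[-9,-9]]; det(A-λI) = λ^2 + 6λ + 9.
repeated λ = -3 with a single eigenvector.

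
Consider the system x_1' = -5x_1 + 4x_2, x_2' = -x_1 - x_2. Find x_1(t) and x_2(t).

x_1(t) = -2C_1e^(-3t) - 2C_2te^(-3t) - C_2e^(-3t), x_2(t) = -C_1e^(-3t) - C_2te^(-3t) - C_2e^(-3t)

Coefficient matrix A = [[-5, 4], [-1, -1]].
Characteristic polynomial det(A - λI) = λ^2 + 6λ + 9 = 0.
Single eigenvalue λ = -3 with algebraic multiplicity 2.
Eigenvector v = (-2,-1); generalized eigenvector w with (A-λI)w=v is (-1,-1).
General solution: e^(-3t)[C_1·v + C_2·(t·v + w)].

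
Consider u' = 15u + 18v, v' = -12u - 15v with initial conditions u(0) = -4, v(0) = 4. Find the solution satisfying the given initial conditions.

u(t) = -4e^(-3t), v(t) = 4e^(-3t)

Coefficient matrix A = [[15, 18], [-12, -15]].
Characteristic polynomial det(A - λI) = λ^2 - 9 = 0.
Eigenvalues λ = 3, -3.
For λ=3: (A-λI) row 1 is [12, 18], so an eigenvector is (-3, 2).
For λ=-3: (A-λI) row 1 is [18, 18], so an eigenvector is (1, -1).
General solution: K_1e^(3t)(-3,2) + K_2e^(-3t)(1,-1).
Applying u(0)=-4, v(0)=4 gives K_1=0, K_2=-4.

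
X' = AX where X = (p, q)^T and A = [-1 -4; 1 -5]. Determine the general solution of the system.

Coefficient matrix A = [[-1, -4], [1, -5]].
Characteristic polynomial det(A - λI) = λ^2 + 6λ + 9 = 0.
Single eigenvalue λ = -3 with algebraic multiplicity 2.
Eigenvector v = (-2,-1); generalized eigenvector w with (A-λI)w=v is (1,1).
General solution: e^(-3t)[K_1·v + K_2·(t·v + w)].

p(t) = -2K_1e^(-3t) - 2K_2te^(-3t) + K_2e^(-3t), q(t) = -K_1e^(-3t) - K_2te^(-3t) + K_2e^(-3t)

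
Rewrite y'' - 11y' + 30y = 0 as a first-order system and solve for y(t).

y(t) = C_1e^(6t) + C_2e^(5t)

Let x_1 = y, x_2 = y'. Then x_1' = x_2 and x_2' = -30x_1 + 11x_2.
A = [[0,1],[-30,11]]; det(A-λI) = λ^2 - 11λ + 30.
Eigenvalues λ = 6, 5 with eigenvectors (1,6), (1,5).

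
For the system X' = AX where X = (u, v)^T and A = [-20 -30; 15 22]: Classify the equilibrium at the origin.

unstable spiral

A = [[-20,-30],[15,22]]; det(A-λI) = λ^2 - 2λ + 10.
λ = 1 ± 3i: positive real part.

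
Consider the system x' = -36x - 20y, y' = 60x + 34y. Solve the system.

x(t) = K_1e^(4t) - 2K_2e^(-6t), y(t) = -2K_1e^(4t) + 3K_2e^(-6t)

Coefficient matrix A = [[-36, -20], [60, 34]].
Characteristic polynomial det(A - λI) = λ^2 + 2λ - 24 = 0.
Eigenvalues λ = 4, -6.
For λ=4: (A-λI) row 1 is [-40, -20], so an eigenvector is (1, -2).
For λ=-6: (A-λI) row 1 is [-30, -20], so an eigenvector is (-2, 3).
General solution: K_1e^(4t)(1,-2) + K_2e^(-6t)(-2,3).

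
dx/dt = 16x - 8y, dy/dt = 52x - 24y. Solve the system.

Coefficient matrix A = [[16, -8], [52, -24]].
Characteristic polynomial det(A - λI) = λ^2 + 8λ + 32 = 0.
Eigenvalues λ = -4 ± 4i (complex conjugate pair).
For λ=-4+4i: an eigenvector is (1,2) - i(1,3) = (1 - i, 2 - 3i).
A real fundamental pair from Re and Im of e^((-4+4i)t)v: X_1 = e^(-4t)(cos(4t)·(1,2) + sin(4t)·(1,3)), X_2 = e^(-4t)(sin(4t)·(1,2) - cos(4t)·(1,3)).
General solution: c_1X_1 + c_2X_2.

x(t) = c_1e^(-4t)sin(4t) + c_1e^(-4t)cos(4t) + c_2e^(-4t)sin(4t) - c_2e^(-4t)cos(4t), y(t) = 3c_1e^(-4t)sin(4t) + 2c_1e^(-4t)cos(4t) + 2c_2e^(-4t)sin(4t) - 3c_2e^(-4t)cos(4t)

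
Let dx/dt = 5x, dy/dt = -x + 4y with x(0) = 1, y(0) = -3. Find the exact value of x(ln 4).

1024

A = [[5,0],[-1,4]]; eigenvalues λ = 4, 5.
Eigenvectors: (0,-1) for λ=4, (-1,1) for λ=5.
From the initial condition, c_1 = 2, c_2 = -1.
x(ln 4) = (2)(4^4)(0) + (-1)(4^5)(-1) = 1024.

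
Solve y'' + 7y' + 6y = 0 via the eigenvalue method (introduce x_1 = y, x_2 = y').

y(t) = c_1e^(-6t) + c_2e^(-t)

Let x_1 = y, x_2 = y'. Then x_1' = x_2 and x_2' = -6x_1 - 7x_2.
A = [[0,1],[-6,-7]]; det(A-λI) = λ^2 + 7λ + 6.
Eigenvalues λ = -6, -1 with eigenvectors (1,-6), (1,-1).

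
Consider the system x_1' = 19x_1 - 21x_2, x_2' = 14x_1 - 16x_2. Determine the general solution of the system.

x_1(t) = 3K_1e^(5t) - K_2e^(-2t), x_2(t) = 2K_1e^(5t) - K_2e^(-2t)

Coefficient matrix A = [[19, -21], [14, -16]].
Characteristic polynomial det(A - λI) = λ^2 - 3λ - 10 = 0.
Eigenvalues λ = 5, -2.
For λ=5: (A-λI) row 1 is [14, -21], so an eigenvector is (3, 2).
For λ=-2: (A-λI) row 1 is [21, -21], so an eigenvector is (-1, -1).
General solution: K_1e^(5t)(3,2) + K_2e^(-2t)(-1,-1).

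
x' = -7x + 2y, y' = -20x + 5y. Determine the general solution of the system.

x(t) = C_1e^(-t)cos(2t) + C_2e^(-t)sin(2t), y(t) = -C_1e^(-t)sin(2t) + 3C_1e^(-t)cos(2t) + 3C_2e^(-t)sin(2t) + C_2e^(-t)cos(2t)

Coefficient matrix A = [[-7, 2], [-20, 5]].
Characteristic polynomial det(A - λI) = λ^2 + 2λ + 5 = 0.
Eigenvalues λ = -1 ± 2i (complex conjugate pair).
For λ=-1+2i: an eigenvector is (1,3) - i(0,-1) = (1, 3 + i).
A real fundamental pair from Re and Im of e^((-1+2i)t)v: X_1 = e^(-t)(cos(2t)·(1,3) + sin(2t)·(0,-1)), X_2 = e^(-t)(sin(2t)·(1,3) - cos(2t)·(0,-1)).
General solution: C_1X_1 + C_2X_2.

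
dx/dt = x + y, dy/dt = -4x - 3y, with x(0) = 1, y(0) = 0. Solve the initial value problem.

Coefficient matrix A = [[1, 1], [-4, -3]].
Characteristic polynomial det(A - λI) = λ^2 + 2λ + 1 = 0.
Single eigenvalue λ = -1 with algebraic multiplicity 2.
Eigenvector v = (-1,2); generalized eigenvector w with (A-λI)w=v is (0,-1).
General solution: e^(-t)[K_1·v + K_2·(t·v + w)].
Applying x(0)=1, y(0)=0 gives K_1=-1, K_2=-2.

x(t) = 2te^(-t) + e^(-t), y(t) = -4te^(-t)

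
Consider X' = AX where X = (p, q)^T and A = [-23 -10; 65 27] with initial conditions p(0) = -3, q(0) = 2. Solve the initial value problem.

Coefficient matrix A = [[-23, -10], [65, 27]].
Characteristic polynomial det(A - λI) = λ^2 - 4λ + 29 = 0.
Eigenvalues λ = 2 ± 5i (complex conjugate pair).
For λ=2+5i: an eigenvector is (1,-2) - i(-1,3) = (1 + i, -2 - 3i).
A real fundamental pair from Re and Im of e^((2+5i)t)v: X_1 = e^(2t)(cos(5t)·(1,-2) + sin(5t)·(-1,3)), X_2 = e^(2t)(sin(5t)·(1,-2) - cos(5t)·(-1,3)).
General solution: c_1X_1 + c_2X_2.
Applying p(0)=-3, q(0)=2 gives c_1=-7, c_2=4.

p(t) = 11e^(2t)sin(5t) - 3e^(2t)cos(5t), q(t) = -29e^(2t)sin(5t) + 2e^(2t)cos(5t)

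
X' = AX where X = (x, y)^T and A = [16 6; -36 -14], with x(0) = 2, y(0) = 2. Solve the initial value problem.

x(t) = 8e^(4t) - 6e^(-2t), y(t) = -16e^(4t) + 18e^(-2t)

Coefficient matrix A = [[16, 6], [-36, -14]].
Characteristic polynomial det(A - λI) = λ^2 - 2λ - 8 = 0.
Eigenvalues λ = 4, -2.
For λ=4: (A-λI) row 1 is [12, 6], so an eigenvector is (-1, 2).
For λ=-2: (A-λI) row 1 is [18, 6], so an eigenvector is (-1, 3).
General solution: K_1e^(4t)(-1,2) + K_2e^(-2t)(-1,3).
Applying x(0)=2, y(0)=2 gives K_1=-8, K_2=6.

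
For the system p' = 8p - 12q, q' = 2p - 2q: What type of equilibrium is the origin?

A = [[8,-12],[2,-2]]; det(A-λI) = λ^2 - 6λ + 8.
λ = 4, 2: both positive.

unstable node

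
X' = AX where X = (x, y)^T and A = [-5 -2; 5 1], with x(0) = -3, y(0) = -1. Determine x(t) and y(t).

Coefficient matrix A = [[-5, -2], [5, 1]].
Characteristic polynomial det(A - λI) = λ^2 + 4λ + 5 = 0.
Eigenvalues λ = -2 ± i (complex conjugate pair).
For λ=-2+i: an eigenvector is (1,-1) - i(-1,2) = (1 + i, -1 - 2i).
A real fundamental pair from Re and Im of e^((-2+i)t)v: X_1 = e^(-2t)(cos(t)·(1,-1) + sin(t)·(-1,2)), X_2 = e^(-2t)(sin(t)·(1,-1) - cos(t)·(-1,2)).
General solution: C_1X_1 + C_2X_2.
Applying x(0)=-3, y(0)=-1 gives C_1=-7, C_2=4.

x(t) = 11e^(-2t)sin(t) - 3e^(-2t)cos(t), y(t) = -18e^(-2t)sin(t) - e^(-2t)cos(t)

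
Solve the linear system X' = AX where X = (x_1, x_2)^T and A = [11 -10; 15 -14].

x_1(t) = K_1e^(t) - 2K_2e^(-4t), x_2(t) = K_1e^(t) - 3K_2e^(-4t)

Coefficient matrix A = [[11, -10], [15, -14]].
Characteristic polynomial det(A - λI) = λ^2 + 3λ - 4 = 0.
Eigenvalues λ = 1, -4.
For λ=1: (A-λI) row 1 is [10, -10], so an eigenvector is (1, 1).
For λ=-4: (A-λI) row 1 is [15, -10], so an eigenvector is (-2, -3).
General solution: K_1e^(t)(1,1) + K_2e^(-4t)(-2,-3).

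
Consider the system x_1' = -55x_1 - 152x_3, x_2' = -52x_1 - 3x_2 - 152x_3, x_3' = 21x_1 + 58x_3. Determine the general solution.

Coefficient matrix A = [[-55, 0, -152], [-52, -3, -152], [21, 0, 58]].
det(A - λI) = 0 gives eigenvalues λ = 1, -3, 2.
For λ=1: eigenvector (19,19,-7).
For λ=-3: eigenvector (0,1,0).
For λ=2: eigenvector (-8,-8,3).
General solution: c_1e^(t)(19,19,-7) + c_2e^(-3t)(0,1,0) + c_3e^(2t)(-8,-8,3).

x_1(t) = 19c_1e^(t) - 8c_3e^(2t), x_2(t) = 19c_1e^(t) + c_2e^(-3t) - 8c_3e^(2t), x_3(t) = -7c_1e^(t) + 3c_3e^(2t)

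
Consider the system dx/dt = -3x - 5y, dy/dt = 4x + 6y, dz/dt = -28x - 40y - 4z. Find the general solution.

x(t) = 5c_1e^(t) - c_2e^(2t), y(t) = -4c_1e^(t) + c_2e^(2t), z(t) = 4c_1e^(t) - 2c_2e^(2t) + c_3e^(-4t)

Coefficient matrix A = [[-3, -5, 0], [4, 6, 0], [-28, -40, -4]].
det(A - λI) = 0 gives eigenvalues λ = 1, 2, -4.
For λ=1: eigenvector (5,-4,4).
For λ=2: eigenvector (-1,1,-2).
For λ=-4: eigenvector (0,0,1).
General solution: c_1e^(t)(5,-4,4) + c_2e^(2t)(-1,1,-2) + c_3e^(-4t)(0,0,1).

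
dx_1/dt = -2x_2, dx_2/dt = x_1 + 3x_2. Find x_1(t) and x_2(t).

x_1(t) = -c_1e^(2t) - 2c_2e^(t), x_2(t) = c_1e^(2t) + c_2e^(t)

Coefficient matrix A = [[0, -2], [1, 3]].
Characteristic polynomial det(A - λI) = λ^2 - 3λ + 2 = 0.
Eigenvalues λ = 2, 1.
For λ=2: (A-λI) row 1 is [-2, -2], so an eigenvector is (-1, 1).
For λ=1: (A-λI) row 1 is [-1, -2], so an eigenvector is (-2, 1).
General solution: c_1e^(2t)(-1,1) + c_2e^(t)(-2,1).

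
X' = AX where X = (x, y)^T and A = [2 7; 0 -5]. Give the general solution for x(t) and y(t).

Coefficient matrix A = [[2, 7], [0, -5]].
Characteristic polynomial det(A - λI) = λ^2 + 3λ - 10 = 0.
Eigenvalues λ = -5, 2.
For λ=-5: (A-λI) row 1 is [7, 7], so an eigenvector is (1, -1).
For λ=2: (A-λI) row 1 is [0, 7], so an eigenvector is (-1, 0).
General solution: C_1e^(-5t)(1,-1) + C_2e^(2t)(-1,0).

x(t) = C_1e^(-5t) - C_2e^(2t), y(t) = -C_1e^(-5t)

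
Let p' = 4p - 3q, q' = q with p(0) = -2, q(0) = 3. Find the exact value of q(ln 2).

6

A = [[4,-3],[0,1]]; eigenvalues λ = 1, 4.
Eigenvectors: (-1,-1) for λ=1, (1,0) for λ=4.
From the initial condition, c_1 = -3, c_2 = -5.
q(ln 2) = (-3)(2^1)(-1) + (-5)(2^4)(0) = 6.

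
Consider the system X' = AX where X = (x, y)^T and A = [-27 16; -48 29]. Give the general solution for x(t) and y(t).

x(t) = K_1e^(5t) + 2K_2e^(-3t), y(t) = 2K_1e^(5t) + 3K_2e^(-3t)

Coefficient matrix A = [[-27, 16], [-48, 29]].
Characteristic polynomial det(A - λI) = λ^2 - 2λ - 15 = 0.
Eigenvalues λ = 5, -3.
For λ=5: (A-λI) row 1 is [-32, 16], so an eigenvector is (1, 2).
For λ=-3: (A-λI) row 1 is [-24, 16], so an eigenvector is (2, 3).
General solution: K_1e^(5t)(1,2) + K_2e^(-3t)(2,3).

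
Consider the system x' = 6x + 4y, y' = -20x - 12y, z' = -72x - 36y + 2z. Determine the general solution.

Coefficient matrix A = [[6, 4, 0], [-20, -12, 0], [-72, -36, 2]].
det(A - λI) = 0 gives eigenvalues λ = -2, -4, 2.
For λ=-2: eigenvector (1,-2,0).
For λ=-4: eigenvector (-2,5,6).
For λ=2: eigenvector (0,0,1).
General solution: c_1e^(-2t)(1,-2,0) + c_2e^(-4t)(-2,5,6) + c_3e^(2t)(0,0,1).

x(t) = c_1e^(-2t) - 2c_2e^(-4t), y(t) = -2c_1e^(-2t) + 5c_2e^(-4t), z(t) = 6c_2e^(-4t) + c_3e^(2t)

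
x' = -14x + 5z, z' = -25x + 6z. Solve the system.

x(t) = -c_1e^(-4t)sin(5t) + c_2e^(-4t)cos(5t), z(t) = -2c_1e^(-4t)sin(5t) - c_1e^(-4t)cos(5t) - c_2e^(-4t)sin(5t) + 2c_2e^(-4t)cos(5t)

Coefficient matrix A = [[-14, 5], [-25, 6]].
Characteristic polynomial det(A - λI) = λ^2 + 8λ + 41 = 0.
Eigenvalues λ = -4 ± 5i (complex conjugate pair).
For λ=-4+5i: an eigenvector is (0,-1) - i(-1,-2) = (0 + i, -1 + 2i).
A real fundamental pair from Re and Im of e^((-4+5i)t)v: X_1 = e^(-4t)(cos(5t)·(0,-1) + sin(5t)·(-1,-2)), X_2 = e^(-4t)(sin(5t)·(0,-1) - cos(5t)·(-1,-2)).
General solution: c_1X_1 + c_2X_2.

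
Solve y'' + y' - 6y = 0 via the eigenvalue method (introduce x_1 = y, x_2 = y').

y(t) = K_1e^(-3t) + K_2e^(2t)

Let x_1 = y, x_2 = y'. Then x_1' = x_2 and x_2' = 6x_1 - x_2.
A = [[0,1],[6,-1]]; det(A-λI) = λ^2 + λ - 6.
Eigenvalues λ = -3, 2 with eigenvectors (1,-3), (1,2).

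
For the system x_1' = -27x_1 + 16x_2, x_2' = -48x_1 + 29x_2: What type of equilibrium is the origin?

A = [[-27,16],[-48,29]]; det(A-λI) = λ^2 - 2λ - 15.
λ = 5, -3: opposite signs.

saddle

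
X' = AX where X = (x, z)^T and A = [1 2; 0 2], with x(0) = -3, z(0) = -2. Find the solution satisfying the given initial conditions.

Coefficient matrix A = [[1, 2], [0, 2]].
Characteristic polynomial det(A - λI) = λ^2 - 3λ + 2 = 0.
Eigenvalues λ = 1, 2.
For λ=1: (A-λI) row 1 is [0, 2], so an eigenvector is (-1, 0).
For λ=2: (A-λI) row 1 is [-1, 2], so an eigenvector is (-2, -1).
General solution: K_1e^(t)(-1,0) + K_2e^(2t)(-2,-1).
Applying x(0)=-3, z(0)=-2 gives K_1=-1, K_2=2.

x(t) = -4e^(2t) + e^(t), z(t) = -2e^(2t)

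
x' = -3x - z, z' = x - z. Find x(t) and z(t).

Coefficient matrix A = [[-3, -1], [1, -1]].
Characteristic polynomial det(A - λI) = λ^2 + 4λ + 4 = 0.
Single eigenvalue λ = -2 with algebraic multiplicity 2.
Eigenvector v = (-1,1); generalized eigenvector w with (A-λI)w=v is (-1,2).
General solution: e^(-2t)[c_1·v + c_2·(t·v + w)].

x(t) = -c_1e^(-2t) - c_2te^(-2t) - c_2e^(-2t), z(t) = c_1e^(-2t) + c_2te^(-2t) + 2c_2e^(-2t)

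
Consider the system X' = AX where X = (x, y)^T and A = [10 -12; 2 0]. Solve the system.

Coefficient matrix A = [[10, -12], [2, 0]].
Characteristic polynomial det(A - λI) = λ^2 - 10λ + 24 = 0.
Eigenvalues λ = 4, 6.
For λ=4: (A-λI) row 1 is [6, -12], so an eigenvector is (-2, -1).
For λ=6: (A-λI) row 1 is [4, -12], so an eigenvector is (-3, -1).
General solution: C_1e^(4t)(-2,-1) + C_2e^(6t)(-3,-1).

x(t) = -2C_1e^(4t) - 3C_2e^(6t), y(t) = -C_1e^(4t) - C_2e^(6t)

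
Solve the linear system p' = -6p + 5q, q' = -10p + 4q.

p(t) = K_1e^(-t)cos(5t) + K_2e^(-t)sin(5t), q(t) = -K_1e^(-t)sin(5t) + K_1e^(-t)cos(5t) + K_2e^(-t)sin(5t) + K_2e^(-t)cos(5t)

Coefficient matrix A = [[-6, 5], [-10, 4]].
Characteristic polynomial det(A - λI) = λ^2 + 2λ + 26 = 0.
Eigenvalues λ = -1 ± 5i (complex conjugate pair).
For λ=-1+5i: an eigenvector is (1,1) - i(0,-1) = (1, 1 + i).
A real fundamental pair from Re and Im of e^((-1+5i)t)v: X_1 = e^(-t)(cos(5t)·(1,1) + sin(5t)·(0,-1)), X_2 = e^(-t)(sin(5t)·(1,1) - cos(5t)·(0,-1)).
General solution: K_1X_1 + K_2X_2.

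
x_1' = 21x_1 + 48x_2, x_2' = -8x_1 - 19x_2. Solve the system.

Coefficient matrix A = [[21, 48], [-8, -19]].
Characteristic polynomial det(A - λI) = λ^2 - 2λ - 15 = 0.
Eigenvalues λ = 5, -3.
For λ=5: (A-λI) row 1 is [16, 48], so an eigenvector is (3, -1).
For λ=-3: (A-λI) row 1 is [24, 48], so an eigenvector is (-2, 1).
General solution: c_1e^(5t)(3,-1) + c_2e^(-3t)(-2,1).

x_1(t) = 3c_1e^(5t) - 2c_2e^(-3t), x_2(t) = -c_1e^(5t) + c_2e^(-3t)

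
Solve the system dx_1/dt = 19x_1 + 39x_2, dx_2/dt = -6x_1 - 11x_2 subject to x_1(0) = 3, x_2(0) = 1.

Coefficient matrix A = [[19, 39], [-6, -11]].
Characteristic polynomial det(A - λI) = λ^2 - 8λ + 25 = 0.
Eigenvalues λ = 4 ± 3i (complex conjugate pair).
For λ=4+3i: an eigenvector is (2,-1) - i(-3,1) = (2 + 3i, -1 - i).
A real fundamental pair from Re and Im of e^((4+3i)t)v: X_1 = e^(4t)(cos(3t)·(2,-1) + sin(3t)·(-3,1)), X_2 = e^(4t)(sin(3t)·(2,-1) - cos(3t)·(-3,1)).
General solution: K_1X_1 + K_2X_2.
Applying x_1(0)=3, x_2(0)=1 gives K_1=-6, K_2=5.

x_1(t) = 28e^(4t)sin(3t) + 3e^(4t)cos(3t), x_2(t) = -11e^(4t)sin(3t) + e^(4t)cos(3t)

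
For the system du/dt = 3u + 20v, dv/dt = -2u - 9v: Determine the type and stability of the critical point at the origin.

stable spiral

A = [[3,20],[-2,-9]]; det(A-λI) = λ^2 + 6λ + 13.
λ = -3 ± 2i: negative real part.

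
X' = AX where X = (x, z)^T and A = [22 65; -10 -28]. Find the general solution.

x(t) = 2C_1e^(-3t)sin(5t) + 3C_1e^(-3t)cos(5t) + 3C_2e^(-3t)sin(5t) - 2C_2e^(-3t)cos(5t), z(t) = -C_1e^(-3t)sin(5t) - C_1e^(-3t)cos(5t) - C_2e^(-3t)sin(5t) + C_2e^(-3t)cos(5t)

Coefficient matrix A = [[22, 65], [-10, -28]].
Characteristic polynomial det(A - λI) = λ^2 + 6λ + 34 = 0.
Eigenvalues λ = -3 ± 5i (complex conjugate pair).
For λ=-3+5i: an eigenvector is (3,-1) - i(2,-1) = (3 - 2i, -1 + i).
A real fundamental pair from Re and Im of e^((-3+5i)t)v: X_1 = e^(-3t)(cos(5t)·(3,-1) + sin(5t)·(2,-1)), X_2 = e^(-3t)(sin(5t)·(3,-1) - cos(5t)·(2,-1)).
General solution: C_1X_1 + C_2X_2.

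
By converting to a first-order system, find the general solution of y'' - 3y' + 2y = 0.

Let x_1 = y, x_2 = y'. Then x_1' = x_2 and x_2' = -2x_1 + 3x_2.
A = [[0,1],[-2,3]]; det(A-λI) = λ^2 - 3λ + 2.
Eigenvalues λ = 2, 1 with eigenvectors (1,2), (1,1).

y(t) = c_1e^(2t) + c_2e^(t)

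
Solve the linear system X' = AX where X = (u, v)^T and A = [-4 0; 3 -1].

u(t) = C_1e^(-4t), v(t) = -C_1e^(-4t) - C_2e^(-t)

Coefficient matrix A = [[-4, 0], [3, -1]].
Characteristic polynomial det(A - λI) = λ^2 + 5λ + 4 = 0.
Eigenvalues λ = -4, -1.
For λ=-4: (A-λI) row 2 is [3, 3], so an eigenvector is (1, -1).
For λ=-1: (A-λI) row 1 is [-3, 0], so an eigenvector is (0, -1).
General solution: C_1e^(-4t)(1,-1) + C_2e^(-t)(0,-1).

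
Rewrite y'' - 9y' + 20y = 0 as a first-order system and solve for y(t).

y(t) = c_1e^(4t) + c_2e^(5t)

Let x_1 = y, x_2 = y'. Then x_1' = x_2 and x_2' = -20x_1 + 9x_2.
A = [[0,1],[-20,9]]; det(A-λI) = λ^2 - 9λ + 20.
Eigenvalues λ = 4, 5 with eigenvectors (1,4), (1,5).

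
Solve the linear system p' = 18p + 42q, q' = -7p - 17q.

Coefficient matrix A = [[18, 42], [-7, -17]].
Characteristic polynomial det(A - λI) = λ^2 - λ - 12 = 0.
Eigenvalues λ = 4, -3.
For λ=4: (A-λI) row 1 is [14, 42], so an eigenvector is (-3, 1).
For λ=-3: (A-λI) row 1 is [21, 42], so an eigenvector is (-2, 1).
General solution: C_1e^(4t)(-3,1) + C_2e^(-3t)(-2,1).

p(t) = -3C_1e^(4t) - 2C_2e^(-3t), q(t) = C_1e^(4t) + C_2e^(-3t)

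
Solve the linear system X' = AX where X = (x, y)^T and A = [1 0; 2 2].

Coefficient matrix A = [[1, 0], [2, 2]].
Characteristic polynomial det(A - λI) = λ^2 - 3λ + 2 = 0.
Eigenvalues λ = 1, 2.
For λ=1: (A-λI) row 2 is [2, 1], so an eigenvector is (1, -2).
For λ=2: (A-λI) row 1 is [-1, 0], so an eigenvector is (0, 1).
General solution: c_1e^(t)(1,-2) + c_2e^(2t)(0,1).

x(t) = c_1e^(t), y(t) = -2c_1e^(t) + c_2e^(2t)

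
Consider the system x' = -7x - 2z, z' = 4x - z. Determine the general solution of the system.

x(t) = -C_1e^(-5t) + C_2e^(-3t), z(t) = C_1e^(-5t) - 2C_2e^(-3t)

Coefficient matrix A = [[-7, -2], [4, -1]].
Characteristic polynomial det(A - λI) = λ^2 + 8λ + 15 = 0.
Eigenvalues λ = -5, -3.
For λ=-5: (A-λI) row 1 is [-2, -2], so an eigenvector is (-1, 1).
For λ=-3: (A-λI) row 1 is [-4, -2], so an eigenvector is (1, -2).
General solution: C_1e^(-5t)(-1,1) + C_2e^(-3t)(1,-2).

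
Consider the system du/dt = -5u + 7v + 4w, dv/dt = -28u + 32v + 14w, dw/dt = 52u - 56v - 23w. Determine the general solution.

Coefficient matrix A = [[-5, 7, 4], [-28, 32, 14], [52, -56, -23]].
det(A - λI) = 0 gives eigenvalues λ = -3, 4, 3.
For λ=-3: eigenvector (-1,-2,3).
For λ=4: eigenvector (-1,1,-4).
For λ=3: eigenvector (1,0,2).
General solution: C_1e^(-3t)(-1,-2,3) + C_2e^(4t)(-1,1,-4) + C_3e^(3t)(1,0,2).

u(t) = -C_1e^(-3t) - C_2e^(4t) + C_3e^(3t), v(t) = -2C_1e^(-3t) + C_2e^(4t), w(t) = 3C_1e^(-3t) - 4C_2e^(4t) + 2C_3e^(3t)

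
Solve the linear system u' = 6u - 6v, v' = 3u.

u(t) = c_1e^(3t)sin(3t) - c_1e^(3t)cos(3t) - c_2e^(3t)sin(3t) - c_2e^(3t)cos(3t), v(t) = -c_1e^(3t)cos(3t) - c_2e^(3t)sin(3t)

Coefficient matrix A = [[6, -6], [3, 0]].
Characteristic polynomial det(A - λI) = λ^2 - 6λ + 18 = 0.
Eigenvalues λ = 3 ± 3i (complex conjugate pair).
For λ=3+3i: an eigenvector is (-1,-1) - i(1,0) = (-1 - i, -1).
A real fundamental pair from Re and Im of e^((3+3i)t)v: X_1 = e^(3t)(cos(3t)·(-1,-1) + sin(3t)·(1,0)), X_2 = e^(3t)(sin(3t)·(-1,-1) - cos(3t)·(1,0)).
General solution: c_1X_1 + c_2X_2.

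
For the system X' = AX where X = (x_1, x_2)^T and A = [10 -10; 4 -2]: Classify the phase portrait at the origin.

unstable spiral

A = [[10,-10],[4,-2]]; det(A-λI) = λ^2 - 8λ + 20.
λ = 4 ± 2i: positive real part.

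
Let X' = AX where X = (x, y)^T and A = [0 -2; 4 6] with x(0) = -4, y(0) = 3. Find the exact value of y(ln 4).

A = [[0,-2],[4,6]]; eigenvalues λ = 4, 2.
Eigenvectors: (1,-2) for λ=4, (-1,1) for λ=2.
From the initial condition, c_1 = 1, c_2 = 5.
y(ln 4) = (1)(4^4)(-2) + (5)(4^2)(1) = -432.

-432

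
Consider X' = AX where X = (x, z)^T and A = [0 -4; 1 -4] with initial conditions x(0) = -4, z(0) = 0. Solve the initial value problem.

x(t) = -8te^(-2t) - 4e^(-2t), z(t) = -4te^(-2t)

Coefficient matrix A = [[0, -4], [1, -4]].
Characteristic polynomial det(A - λI) = λ^2 + 4λ + 4 = 0.
Single eigenvalue λ = -2 with algebraic multiplicity 2.
Eigenvector v = (2,1); generalized eigenvector w with (A-λI)w=v is (-1,-1).
General solution: e^(-2t)[c_1·v + c_2·(t·v + w)].
Applying x(0)=-4, z(0)=0 gives c_1=-4, c_2=-4.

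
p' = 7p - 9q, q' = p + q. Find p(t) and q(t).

Coefficient matrix A = [[7, -9], [1, 1]].
Characteristic polynomial det(A - λI) = λ^2 - 8λ + 16 = 0.
Single eigenvalue λ = 4 with algebraic multiplicity 2.
Eigenvector v = (3,1); generalized eigenvector w with (A-λI)w=v is (1,0).
General solution: e^(4t)[C_1·v + C_2·(t·v + w)].

p(t) = 3C_1e^(4t) + 3C_2te^(4t) + C_2e^(4t), q(t) = C_1e^(4t) + C_2te^(4t)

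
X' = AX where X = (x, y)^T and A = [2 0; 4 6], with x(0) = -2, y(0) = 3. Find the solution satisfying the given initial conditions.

x(t) = -2e^(2t), y(t) = e^(6t) + 2e^(2t)

Coefficient matrix A = [[2, 0], [4, 6]].
Characteristic polynomial det(A - λI) = λ^2 - 8λ + 12 = 0.
Eigenvalues λ = 2, 6.
For λ=2: (A-λI) row 2 is [4, 4], so an eigenvector is (1, -1).
For λ=6: (A-λI) row 1 is [-4, 0], so an eigenvector is (0, 1).
General solution: c_1e^(2t)(1,-1) + c_2e^(6t)(0,1).
Applying x(0)=-2, y(0)=3 gives c_1=-2, c_2=1.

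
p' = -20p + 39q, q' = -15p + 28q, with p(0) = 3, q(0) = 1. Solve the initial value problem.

Coefficient matrix A = [[-20, 39], [-15, 28]].
Characteristic polynomial det(A - λI) = λ^2 - 8λ + 25 = 0.
Eigenvalues λ = 4 ± 3i (complex conjugate pair).
For λ=4+3i: an eigenvector is (3,2) - i(2,1) = (3 - 2i, 2 - i).
A real fundamental pair from Re and Im of e^((4+3i)t)v: X_1 = e^(4t)(cos(3t)·(3,2) + sin(3t)·(2,1)), X_2 = e^(4t)(sin(3t)·(3,2) - cos(3t)·(2,1)).
General solution: c_1X_1 + c_2X_2.
Applying p(0)=3, q(0)=1 gives c_1=-1, c_2=-3.

p(t) = -11e^(4t)sin(3t) + 3e^(4t)cos(3t), q(t) = -7e^(4t)sin(3t) + e^(4t)cos(3t)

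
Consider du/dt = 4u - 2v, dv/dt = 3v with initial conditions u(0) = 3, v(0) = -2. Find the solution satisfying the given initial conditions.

u(t) = 7e^(4t) - 4e^(3t), v(t) = -2e^(3t)

Coefficient matrix A = [[4, -2], [0, 3]].
Characteristic polynomial det(A - λI) = λ^2 - 7λ + 12 = 0.
Eigenvalues λ = 3, 4.
For λ=3: (A-λI) row 1 is [1, -2], so an eigenvector is (2, 1).
For λ=4: (A-λI) row 1 is [0, -2], so an eigenvector is (-1, 0).
General solution: c_1e^(3t)(2,1) + c_2e^(4t)(-1,0).
Applying u(0)=3, v(0)=-2 gives c_1=-2, c_2=-7.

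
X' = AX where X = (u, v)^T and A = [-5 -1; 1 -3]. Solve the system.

u(t) = -C_1e^(-4t) - C_2te^(-4t) + 2C_2e^(-4t), v(t) = C_1e^(-4t) + C_2te^(-4t) - C_2e^(-4t)

Coefficient matrix A = [[-5, -1], [1, -3]].
Characteristic polynomial det(A - λI) = λ^2 + 8λ + 16 = 0.
Single eigenvalue λ = -4 with algebraic multiplicity 2.
Eigenvector v = (-1,1); generalized eigenvector w with (A-λI)w=v is (2,-1).
General solution: e^(-4t)[C_1·v + C_2·(t·v + w)].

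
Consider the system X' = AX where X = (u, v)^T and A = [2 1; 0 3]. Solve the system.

u(t) = -K_1e^(2t) + K_2e^(3t), v(t) = K_2e^(3t)

Coefficient matrix A = [[2, 1], [0, 3]].
Characteristic polynomial det(A - λI) = λ^2 - 5λ + 6 = 0.
Eigenvalues λ = 2, 3.
For λ=2: (A-λI) row 1 is [0, 1], so an eigenvector is (-1, 0).
For λ=3: (A-λI) row 1 is [-1, 1], so an eigenvector is (1, 1).
General solution: K_1e^(2t)(-1,0) + K_2e^(3t)(1,1).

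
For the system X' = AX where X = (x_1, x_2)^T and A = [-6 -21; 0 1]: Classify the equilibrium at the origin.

A = [[-6,-21],[0,1]]; det(A-λI) = λ^2 + 5λ - 6.
λ = -6, 1: opposite signs.

saddle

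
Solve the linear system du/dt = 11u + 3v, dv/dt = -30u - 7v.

u(t) = -C_1e^(2t)cos(3t) - C_2e^(2t)sin(3t), v(t) = C_1e^(2t)sin(3t) + 3C_1e^(2t)cos(3t) + 3C_2e^(2t)sin(3t) - C_2e^(2t)cos(3t)

Coefficient matrix A = [[11, 3], [-30, -7]].
Characteristic polynomial det(A - λI) = λ^2 - 4λ + 13 = 0.
Eigenvalues λ = 2 ± 3i (complex conjugate pair).
For λ=2+3i: an eigenvector is (-1,3) - i(0,1) = (-1, 3 - i).
A real fundamental pair from Re and Im of e^((2+3i)t)v: X_1 = e^(2t)(cos(3t)·(-1,3) + sin(3t)·(0,1)), X_2 = e^(2t)(sin(3t)·(-1,3) - cos(3t)·(0,1)).
General solution: C_1X_1 + C_2X_2.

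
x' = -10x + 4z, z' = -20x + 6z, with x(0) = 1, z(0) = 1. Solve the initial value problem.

x(t) = -e^(-2t)sin(4t) + e^(-2t)cos(4t), z(t) = -3e^(-2t)sin(4t) + e^(-2t)cos(4t)

Coefficient matrix A = [[-10, 4], [-20, 6]].
Characteristic polynomial det(A - λI) = λ^2 + 4λ + 20 = 0.
Eigenvalues λ = -2 ± 4i (complex conjugate pair).
For λ=-2+4i: an eigenvector is (-1,-2) - i(0,1) = (-1, -2 - i).
A real fundamental pair from Re and Im of e^((-2+4i)t)v: X_1 = e^(-2t)(cos(4t)·(-1,-2) + sin(4t)·(0,1)), X_2 = e^(-2t)(sin(4t)·(-1,-2) - cos(4t)·(0,1)).
General solution: C_1X_1 + C_2X_2.
Applying x(0)=1, z(0)=1 gives C_1=-1, C_2=1.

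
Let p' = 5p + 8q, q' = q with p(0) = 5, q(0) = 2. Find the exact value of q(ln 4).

8

A = [[5,8],[0,1]]; eigenvalues λ = 5, 1.
Eigenvectors: (1,0) for λ=5, (-2,1) for λ=1.
From the initial condition, c_1 = 9, c_2 = 2.
q(ln 4) = (9)(4^5)(0) + (2)(4^1)(1) = 8.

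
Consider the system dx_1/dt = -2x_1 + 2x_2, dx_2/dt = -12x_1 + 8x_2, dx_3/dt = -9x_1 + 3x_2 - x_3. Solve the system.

Coefficient matrix A = [[-2, 2, 0], [-12, 8, 0], [-9, 3, -1]].
det(A - λI) = 0 gives eigenvalues λ = 2, 4, -1.
For λ=2: eigenvector (1,2,-1).
For λ=4: eigenvector (1,3,0).
For λ=-1: eigenvector (0,0,1).
General solution: K_1e^(2t)(1,2,-1) + K_2e^(4t)(1,3,0) + K_3e^(-t)(0,0,1).

x_1(t) = K_1e^(2t) + K_2e^(4t), x_2(t) = 2K_1e^(2t) + 3K_2e^(4t), x_3(t) = -K_1e^(2t) + K_3e^(-t)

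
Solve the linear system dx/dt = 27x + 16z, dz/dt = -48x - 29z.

x(t) = C_1e^(-5t) - 2C_2e^(3t), z(t) = -2C_1e^(-5t) + 3C_2e^(3t)

Coefficient matrix A = [[27, 16], [-48, -29]].
Characteristic polynomial det(A - λI) = λ^2 + 2λ - 15 = 0.
Eigenvalues λ = -5, 3.
For λ=-5: (A-λI) row 1 is [32, 16], so an eigenvector is (1, -2).
For λ=3: (A-λI) row 1 is [24, 16], so an eigenvector is (-2, 3).
General solution: C_1e^(-5t)(1,-2) + C_2e^(3t)(-2,3).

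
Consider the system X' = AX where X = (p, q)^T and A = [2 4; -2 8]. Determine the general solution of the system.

Coefficient matrix A = [[2, 4], [-2, 8]].
Characteristic polynomial det(A - λI) = λ^2 - 10λ + 24 = 0.
Eigenvalues λ = 4, 6.
For λ=4: (A-λI) row 1 is [-2, 4], so an eigenvector is (2, 1).
For λ=6: (A-λI) row 1 is [-4, 4], so an eigenvector is (-1, -1).
General solution: K_1e^(4t)(2,1) + K_2e^(6t)(-1,-1).

p(t) = 2K_1e^(4t) - K_2e^(6t), q(t) = K_1e^(4t) - K_2e^(6t)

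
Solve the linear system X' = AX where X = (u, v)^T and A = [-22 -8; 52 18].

u(t) = c_1e^(-2t)sin(4t) + c_1e^(-2t)cos(4t) + c_2e^(-2t)sin(4t) - c_2e^(-2t)cos(4t), v(t) = -2c_1e^(-2t)sin(4t) - 3c_1e^(-2t)cos(4t) - 3c_2e^(-2t)sin(4t) + 2c_2e^(-2t)cos(4t)

Coefficient matrix A = [[-22, -8], [52, 18]].
Characteristic polynomial det(A - λI) = λ^2 + 4λ + 20 = 0.
Eigenvalues λ = -2 ± 4i (complex conjugate pair).
For λ=-2+4i: an eigenvector is (1,-3) - i(1,-2) = (1 - i, -3 + 2i).
A real fundamental pair from Re and Im of e^((-2+4i)t)v: X_1 = e^(-2t)(cos(4t)·(1,-3) + sin(4t)·(1,-2)), X_2 = e^(-2t)(sin(4t)·(1,-3) - cos(4t)·(1,-2)).
General solution: c_1X_1 + c_2X_2.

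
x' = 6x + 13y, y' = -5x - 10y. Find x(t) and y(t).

Coefficient matrix A = [[6, 13], [-5, -10]].
Characteristic polynomial det(A - λI) = λ^2 + 4λ + 5 = 0.
Eigenvalues λ = -2 ± i (complex conjugate pair).
For λ=-2+i: an eigenvector is (2,-1) - i(3,-2) = (2 - 3i, -1 + 2i).
A real fundamental pair from Re and Im of e^((-2+i)t)v: X_1 = e^(-2t)(cos(t)·(2,-1) + sin(t)·(3,-2)), X_2 = e^(-2t)(sin(t)·(2,-1) - cos(t)·(3,-2)).
General solution: c_1X_1 + c_2X_2.

x(t) = 3c_1e^(-2t)sin(t) + 2c_1e^(-2t)cos(t) + 2c_2e^(-2t)sin(t) - 3c_2e^(-2t)cos(t), y(t) = -2c_1e^(-2t)sin(t) - c_1e^(-2t)cos(t) - c_2e^(-2t)sin(t) + 2c_2e^(-2t)cos(t)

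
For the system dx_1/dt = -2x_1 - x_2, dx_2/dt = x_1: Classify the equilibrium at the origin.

A = [[-2,-1],[1,0]]; det(A-λI) = λ^2 + 2λ + 1.
repeated λ = -1 with a single eigenvector.

stable improper node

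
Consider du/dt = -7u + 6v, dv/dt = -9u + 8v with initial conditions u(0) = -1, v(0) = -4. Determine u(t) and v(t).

u(t) = -6e^(2t) + 5e^(-t), v(t) = -9e^(2t) + 5e^(-t)

Coefficient matrix A = [[-7, 6], [-9, 8]].
Characteristic polynomial det(A - λI) = λ^2 - λ - 2 = 0.
Eigenvalues λ = 2, -1.
For λ=2: (A-λI) row 1 is [-9, 6], so an eigenvector is (-2, -3).
For λ=-1: (A-λI) row 1 is [-6, 6], so an eigenvector is (1, 1).
General solution: C_1e^(2t)(-2,-3) + C_2e^(-t)(1,1).
Applying u(0)=-1, v(0)=-4 gives C_1=3, C_2=5.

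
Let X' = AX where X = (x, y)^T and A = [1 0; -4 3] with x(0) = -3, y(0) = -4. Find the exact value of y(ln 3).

A = [[1,0],[-4,3]]; eigenvalues λ = 3, 1.
Eigenvectors: (0,-1) for λ=3, (-1,-2) for λ=1.
From the initial condition, c_1 = -2, c_2 = 3.
y(ln 3) = (-2)(3^3)(-1) + (3)(3^1)(-2) = 36.

36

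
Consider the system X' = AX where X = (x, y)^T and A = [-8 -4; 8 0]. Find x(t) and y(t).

Coefficient matrix A = [[-8, -4], [8, 0]].
Characteristic polynomial det(A - λI) = λ^2 + 8λ + 32 = 0.
Eigenvalues λ = -4 ± 4i (complex conjugate pair).
For λ=-4+4i: an eigenvector is (1,-1) - i(0,1) = (1, -1 - i).
A real fundamental pair from Re and Im of e^((-4+4i)t)v: X_1 = e^(-4t)(cos(4t)·(1,-1) + sin(4t)·(0,1)), X_2 = e^(-4t)(sin(4t)·(1,-1) - cos(4t)·(0,1)).
General solution: K_1X_1 + K_2X_2.

x(t) = K_1e^(-4t)cos(4t) + K_2e^(-4t)sin(4t), y(t) = K_1e^(-4t)sin(4t) - K_1e^(-4t)cos(4t) - K_2e^(-4t)sin(4t) - K_2e^(-4t)cos(4t)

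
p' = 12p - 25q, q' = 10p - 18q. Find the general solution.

p(t) = 2K_1e^(-3t)sin(5t) - K_1e^(-3t)cos(5t) - K_2e^(-3t)sin(5t) - 2K_2e^(-3t)cos(5t), q(t) = K_1e^(-3t)sin(5t) - K_1e^(-3t)cos(5t) - K_2e^(-3t)sin(5t) - K_2e^(-3t)cos(5t)

Coefficient matrix A = [[12, -25], [10, -18]].
Characteristic polynomial det(A - λI) = λ^2 + 6λ + 34 = 0.
Eigenvalues λ = -3 ± 5i (complex conjugate pair).
For λ=-3+5i: an eigenvector is (-1,-1) - i(2,1) = (-1 - 2i, -1 - i).
A real fundamental pair from Re and Im of e^((-3+5i)t)v: X_1 = e^(-3t)(cos(5t)·(-1,-1) + sin(5t)·(2,1)), X_2 = e^(-3t)(sin(5t)·(-1,-1) - cos(5t)·(2,1)).
General solution: K_1X_1 + K_2X_2.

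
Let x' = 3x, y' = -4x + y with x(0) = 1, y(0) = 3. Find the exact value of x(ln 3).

A = [[3,0],[-4,1]]; eigenvalues λ = 1, 3.
Eigenvectors: (0,-1) for λ=1, (1,-2) for λ=3.
From the initial condition, c_1 = -5, c_2 = 1.
x(ln 3) = (-5)(3^1)(0) + (1)(3^3)(1) = 27.

27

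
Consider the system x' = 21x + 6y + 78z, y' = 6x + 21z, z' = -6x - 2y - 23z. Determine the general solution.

x(t) = -3K_1e^(-3t) - 4K_2e^(3t) + 6K_3e^(-2t), y(t) = -K_1e^(-3t) - K_2e^(3t) + 3K_3e^(-2t), z(t) = K_1e^(-3t) + K_2e^(3t) - 2K_3e^(-2t)

Coefficient matrix A = [[21, 6, 78], [6, 0, 21], [-6, -2, -23]].
det(A - λI) = 0 gives eigenvalues λ = -3, 3, -2.
For λ=-3: eigenvector (-3,-1,1).
For λ=3: eigenvector (-4,-1,1).
For λ=-2: eigenvector (6,3,-2).
General solution: K_1e^(-3t)(-3,-1,1) + K_2e^(3t)(-4,-1,1) + K_3e^(-2t)(6,3,-2).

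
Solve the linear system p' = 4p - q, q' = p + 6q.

p(t) = -K_1e^(5t) - K_2te^(5t) + 3K_2e^(5t), q(t) = K_1e^(5t) + K_2te^(5t) - 2K_2e^(5t)

Coefficient matrix A = [[4, -1], [1, 6]].
Characteristic polynomial det(A - λI) = λ^2 - 10λ + 25 = 0.
Single eigenvalue λ = 5 with algebraic multiplicity 2.
Eigenvector v = (-1,1); generalized eigenvector w with (A-λI)w=v is (3,-2).
General solution: e^(5t)[K_1·v + K_2·(t·v + w)].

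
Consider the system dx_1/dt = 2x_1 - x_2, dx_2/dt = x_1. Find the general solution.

Coefficient matrix A = [[2, -1], [1, 0]].
Characteristic polynomial det(A - λI) = λ^2 - 2λ + 1 = 0.
Single eigenvalue λ = 1 with algebraic multiplicity 2.
Eigenvector v = (-1,-1); generalized eigenvector w with (A-λI)w=v is (2,3).
General solution: e^(t)[c_1·v + c_2·(t·v + w)].

x_1(t) = -c_1e^(t) - c_2te^(t) + 2c_2e^(t), x_2(t) = -c_1e^(t) - c_2te^(t) + 3c_2e^(t)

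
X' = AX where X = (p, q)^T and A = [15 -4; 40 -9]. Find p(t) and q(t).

Coefficient matrix A = [[15, -4], [40, -9]].
Characteristic polynomial det(A - λI) = λ^2 - 6λ + 25 = 0.
Eigenvalues λ = 3 ± 4i (complex conjugate pair).
For λ=3+4i: an eigenvector is (-1,-3) - i(0,-1) = (-1, -3 + i).
A real fundamental pair from Re and Im of e^((3+4i)t)v: X_1 = e^(3t)(cos(4t)·(-1,-3) + sin(4t)·(0,-1)), X_2 = e^(3t)(sin(4t)·(-1,-3) - cos(4t)·(0,-1)).
General solution: c_1X_1 + c_2X_2.

p(t) = -c_1e^(3t)cos(4t) - c_2e^(3t)sin(4t), q(t) = -c_1e^(3t)sin(4t) - 3c_1e^(3t)cos(4t) - 3c_2e^(3t)sin(4t) + c_2e^(3t)cos(4t)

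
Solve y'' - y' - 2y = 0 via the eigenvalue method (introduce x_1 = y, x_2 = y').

y(t) = C_1e^(2t) + C_2e^(-t)

Let x_1 = y, x_2 = y'. Then x_1' = x_2 and x_2' = 2x_1 + x_2.
A = [[0,1],[2,1]]; det(A-λI) = λ^2 - λ - 2.
Eigenvalues λ = 2, -1 with eigenvectors (1,2), (1,-1).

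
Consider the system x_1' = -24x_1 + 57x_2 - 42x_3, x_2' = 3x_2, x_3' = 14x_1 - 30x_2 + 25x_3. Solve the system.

Coefficient matrix A = [[-24, 57, -42], [0, 3, 0], [14, -30, 25]].
det(A - λI) = 0 gives eigenvalues λ = 3, -3, 4.
For λ=3: eigenvector (1,-1,-2).
For λ=-3: eigenvector (-2,0,1).
For λ=4: eigenvector (-3,0,2).
General solution: c_1e^(3t)(1,-1,-2) + c_2e^(-3t)(-2,0,1) + c_3e^(4t)(-3,0,2).

x_1(t) = c_1e^(3t) - 2c_2e^(-3t) - 3c_3e^(4t), x_2(t) = -c_1e^(3t), x_3(t) = -2c_1e^(3t) + c_2e^(-3t) + 2c_3e^(4t)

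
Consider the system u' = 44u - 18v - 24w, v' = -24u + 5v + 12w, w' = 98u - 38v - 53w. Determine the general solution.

u(t) = 6K_1e^(t) + 4K_2e^(-t) + K_3e^(-4t), v(t) = -3K_1e^(t) - 2K_2e^(-t), w(t) = 13K_1e^(t) + 9K_2e^(-t) + 2K_3e^(-4t)

Coefficient matrix A = [[44, -18, -24], [-24, 5, 12], [98, -38, -53]].
det(A - λI) = 0 gives eigenvalues λ = 1, -1, -4.
For λ=1: eigenvector (6,-3,13).
For λ=-1: eigenvector (4,-2,9).
For λ=-4: eigenvector (1,0,2).
General solution: K_1e^(t)(6,-3,13) + K_2e^(-t)(4,-2,9) + K_3e^(-4t)(1,0,2).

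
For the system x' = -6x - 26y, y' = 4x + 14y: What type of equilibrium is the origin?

unstable spiral

A = [[-6,-26],[4,14]]; det(A-λI) = λ^2 - 8λ + 20.
λ = 4 ± 2i: positive real part.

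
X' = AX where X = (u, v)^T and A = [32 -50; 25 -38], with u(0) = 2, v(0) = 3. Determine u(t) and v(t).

u(t) = -16e^(-3t)sin(5t) + 2e^(-3t)cos(5t), v(t) = -11e^(-3t)sin(5t) + 3e^(-3t)cos(5t)

Coefficient matrix A = [[32, -50], [25, -38]].
Characteristic polynomial det(A - λI) = λ^2 + 6λ + 34 = 0.
Eigenvalues λ = -3 ± 5i (complex conjugate pair).
For λ=-3+5i: an eigenvector is (-1,-1) - i(3,2) = (-1 - 3i, -1 - 2i).
A real fundamental pair from Re and Im of e^((-3+5i)t)v: X_1 = e^(-3t)(cos(5t)·(-1,-1) + sin(5t)·(3,2)), X_2 = e^(-3t)(sin(5t)·(-1,-1) - cos(5t)·(3,2)).
General solution: C_1X_1 + C_2X_2.
Applying u(0)=2, v(0)=3 gives C_1=-5, C_2=1.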